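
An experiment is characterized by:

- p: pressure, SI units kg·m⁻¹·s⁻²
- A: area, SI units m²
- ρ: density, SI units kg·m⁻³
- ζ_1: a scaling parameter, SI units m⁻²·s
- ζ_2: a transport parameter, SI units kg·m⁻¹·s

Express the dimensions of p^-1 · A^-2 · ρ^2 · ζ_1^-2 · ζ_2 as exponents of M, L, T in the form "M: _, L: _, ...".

Collect each base-dimension exponent across the product:
  M: −(1) − 2·(0) + 2·(1) − 2·(0) + (1) = 2
  L: −(-1) − 2·(2) + 2·(-3) − 2·(-2) + (-1) = -6
  T: −(-2) − 2·(0) + 2·(0) − 2·(1) + (1) = 1
So the dimensions are [M² L⁻⁶ T].

M: 2, L: -6, T: 1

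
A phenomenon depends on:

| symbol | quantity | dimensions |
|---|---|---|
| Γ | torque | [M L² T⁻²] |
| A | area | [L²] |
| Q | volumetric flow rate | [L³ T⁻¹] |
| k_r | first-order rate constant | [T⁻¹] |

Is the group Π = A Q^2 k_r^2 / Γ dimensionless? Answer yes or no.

no

Sum the exponent of each base dimension across the product:
  M: −[Γ]_M + [A]_M + 2·[Q]_M + 2·[k_r]_M = −(1) + (0) + 2·(0) + 2·(0) = -1
  L: −[Γ]_L + [A]_L + 2·[Q]_L + 2·[k_r]_L = −(2) + (2) + 2·(3) + 2·(0) = 6
  T: −[Γ]_T + [A]_T + 2·[Q]_T + 2·[k_r]_T = −(-2) + (0) + 2·(-1) + 2·(-1) = -2
Net dimensions [M⁻¹ L⁶ T⁻²] ≠ [1] — not dimensionless.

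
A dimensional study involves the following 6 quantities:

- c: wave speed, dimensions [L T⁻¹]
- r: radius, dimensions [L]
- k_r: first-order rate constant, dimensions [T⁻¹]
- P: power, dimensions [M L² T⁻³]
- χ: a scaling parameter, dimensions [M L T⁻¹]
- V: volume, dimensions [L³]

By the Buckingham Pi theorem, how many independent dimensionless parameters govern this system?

There are 6 variables and 3 base dimensions (M, L, T).
The dimension matrix has rank 3.
Independent dimensionless groups: 6 − 3 = 3.

3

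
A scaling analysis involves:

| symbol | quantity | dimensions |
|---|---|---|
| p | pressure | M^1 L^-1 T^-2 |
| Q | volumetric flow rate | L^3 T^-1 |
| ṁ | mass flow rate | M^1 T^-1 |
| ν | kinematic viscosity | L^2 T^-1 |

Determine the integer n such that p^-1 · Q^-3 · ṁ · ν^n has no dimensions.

Balance the L exponent: (2)·n from ν, plus −(-1) − 3·(3) + (0) = -8 from the rest, must sum to zero.
2n − 8 = 0, so n = 4.

4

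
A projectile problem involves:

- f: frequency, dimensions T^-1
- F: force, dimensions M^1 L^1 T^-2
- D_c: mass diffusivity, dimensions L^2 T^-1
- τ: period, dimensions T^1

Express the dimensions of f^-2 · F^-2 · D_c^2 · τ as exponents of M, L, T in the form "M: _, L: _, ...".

Collect each base-dimension exponent across the product:
  M: −2·(0) − 2·(1) + 2·(0) + (0) = -2
  L: −2·(0) − 2·(1) + 2·(2) + (0) = 2
  T: −2·(-1) − 2·(-2) + 2·(-1) + (1) = 5
So the dimensions are [M⁻² L² T⁵].

M: -2, L: 2, T: 5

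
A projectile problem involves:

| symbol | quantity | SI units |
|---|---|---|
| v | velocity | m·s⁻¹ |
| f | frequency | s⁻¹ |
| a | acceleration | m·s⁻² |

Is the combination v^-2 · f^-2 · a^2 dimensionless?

Sum the exponent of each base dimension across the product:
  L: −2·[v]_L − 2·[f]_L + 2·[a]_L = −2·(1) − 2·(0) + 2·(1) = 0
  T: −2·[v]_T − 2·[f]_T + 2·[a]_T = −2·(-1) − 2·(-1) + 2·(-2) = 0
All base exponents vanish — dimensionless.

yes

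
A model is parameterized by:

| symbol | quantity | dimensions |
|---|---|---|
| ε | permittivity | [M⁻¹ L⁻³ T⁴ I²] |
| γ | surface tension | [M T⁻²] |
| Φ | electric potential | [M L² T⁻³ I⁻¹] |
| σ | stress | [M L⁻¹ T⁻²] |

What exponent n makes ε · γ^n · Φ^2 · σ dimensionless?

-2

Balance the M exponent: (1)·n from γ, plus (-1) + 2·(1) + (1) = 2 from the rest, must sum to zero.
n + 2 = 0, so n = -2.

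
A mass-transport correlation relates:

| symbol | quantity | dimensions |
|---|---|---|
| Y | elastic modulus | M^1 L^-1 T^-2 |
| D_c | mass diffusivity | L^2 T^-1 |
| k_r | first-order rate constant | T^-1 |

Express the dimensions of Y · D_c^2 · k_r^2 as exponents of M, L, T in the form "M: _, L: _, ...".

M: 1, L: 3, T: -6

Collect each base-dimension exponent across the product:
  M: (1) + 2·(0) + 2·(0) = 1
  L: (-1) + 2·(2) + 2·(0) = 3
  T: (-2) + 2·(-1) + 2·(-1) = -6
So the dimensions are [M L³ T⁻⁶].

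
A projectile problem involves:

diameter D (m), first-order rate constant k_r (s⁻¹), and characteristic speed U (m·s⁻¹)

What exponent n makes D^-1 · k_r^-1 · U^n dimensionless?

Balance the L exponent: (1)·n from U, plus −(1) − (0) = -1 from the rest, must sum to zero.
n − 1 = 0, so n = 1.

1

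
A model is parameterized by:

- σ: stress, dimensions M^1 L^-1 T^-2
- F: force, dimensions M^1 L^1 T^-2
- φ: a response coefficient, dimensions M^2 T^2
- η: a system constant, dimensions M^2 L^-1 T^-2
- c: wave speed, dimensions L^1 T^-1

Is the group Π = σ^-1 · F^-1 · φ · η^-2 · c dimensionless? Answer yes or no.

no

Sum the exponent of each base dimension across the product:
  M: −[σ]_M − [F]_M + [φ]_M − 2·[η]_M + [c]_M = −(1) − (1) + (2) − 2·(2) + (0) = -4
  L: −[σ]_L − [F]_L + [φ]_L − 2·[η]_L + [c]_L = −(-1) − (1) + (0) − 2·(-1) + (1) = 3
  T: −[σ]_T − [F]_T + [φ]_T − 2·[η]_T + [c]_T = −(-2) − (-2) + (2) − 2·(-2) + (-1) = 9
Net dimensions [M⁻⁴ L³ T⁹] ≠ [1] — not dimensionless.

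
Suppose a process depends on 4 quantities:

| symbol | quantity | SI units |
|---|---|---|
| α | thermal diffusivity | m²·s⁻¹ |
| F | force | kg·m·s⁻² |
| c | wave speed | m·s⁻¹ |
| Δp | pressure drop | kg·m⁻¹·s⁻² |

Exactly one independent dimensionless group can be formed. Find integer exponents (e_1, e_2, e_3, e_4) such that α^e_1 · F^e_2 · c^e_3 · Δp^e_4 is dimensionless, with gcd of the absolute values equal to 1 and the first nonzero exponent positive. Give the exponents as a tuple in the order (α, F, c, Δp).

(2, -1, -2, 1)

M: e_1·(0) + e_2·(1) + e_3·(0) + e_4·(1) = 0
L: e_1·(2) + e_2·(1) + e_3·(1) + e_4·(-1) = 0
T: e_1·(-1) + e_2·(-2) + e_3·(-1) + e_4·(-2) = 0
Solving this homogeneous linear system for the smallest-integer solution (first nonzero entry positive) gives (2, -1, -2, 1).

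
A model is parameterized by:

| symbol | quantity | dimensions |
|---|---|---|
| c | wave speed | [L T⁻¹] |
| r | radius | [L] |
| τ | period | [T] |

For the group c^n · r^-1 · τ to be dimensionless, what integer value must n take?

Balance the L exponent: (1)·n from c, plus −(1) + (0) = -1 from the rest, must sum to zero.
n − 1 = 0, so n = 1.

1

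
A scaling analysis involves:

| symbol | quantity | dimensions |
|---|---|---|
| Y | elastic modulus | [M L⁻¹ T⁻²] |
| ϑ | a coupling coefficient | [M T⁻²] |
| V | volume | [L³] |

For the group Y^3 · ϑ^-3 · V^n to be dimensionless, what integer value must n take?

1

Balance the L exponent: (3)·n from V, plus 3·(-1) − 3·(0) = -3 from the rest, must sum to zero.
3n − 3 = 0, so n = 1.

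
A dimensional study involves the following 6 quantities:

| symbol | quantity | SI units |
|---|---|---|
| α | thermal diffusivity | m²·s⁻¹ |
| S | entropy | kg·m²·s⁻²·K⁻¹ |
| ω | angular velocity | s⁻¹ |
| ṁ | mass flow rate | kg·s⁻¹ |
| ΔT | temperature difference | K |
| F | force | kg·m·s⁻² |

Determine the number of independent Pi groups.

There are 6 variables and 4 base dimensions (M, L, T, Θ).
The dimension matrix has rank 4.
Independent dimensionless groups: 6 − 4 = 2.

2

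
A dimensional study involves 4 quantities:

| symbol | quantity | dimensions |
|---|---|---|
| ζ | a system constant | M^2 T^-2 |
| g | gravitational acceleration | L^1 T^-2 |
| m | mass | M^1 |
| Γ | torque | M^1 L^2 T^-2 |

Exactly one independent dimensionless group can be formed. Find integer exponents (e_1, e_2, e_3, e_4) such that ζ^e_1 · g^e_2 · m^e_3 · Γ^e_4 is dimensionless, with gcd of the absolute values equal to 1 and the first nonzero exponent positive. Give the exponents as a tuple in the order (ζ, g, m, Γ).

M: e_1·(2) + e_2·(0) + e_3·(1) + e_4·(1) = 0
L: e_1·(0) + e_2·(1) + e_3·(0) + e_4·(2) = 0
T: e_1·(-2) + e_2·(-2) + e_3·(0) + e_4·(-2) = 0
Solving this homogeneous linear system for the smallest-integer solution (first nonzero entry positive) gives (1, -2, -3, 1).

(1, -2, -3, 1)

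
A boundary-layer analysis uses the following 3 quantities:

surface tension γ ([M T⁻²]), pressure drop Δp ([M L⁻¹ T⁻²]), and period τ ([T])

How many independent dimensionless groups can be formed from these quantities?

There are 3 variables and 3 base dimensions (M, L, T).
The dimension matrix has rank 3.
Independent dimensionless groups: 3 − 3 = 0.

0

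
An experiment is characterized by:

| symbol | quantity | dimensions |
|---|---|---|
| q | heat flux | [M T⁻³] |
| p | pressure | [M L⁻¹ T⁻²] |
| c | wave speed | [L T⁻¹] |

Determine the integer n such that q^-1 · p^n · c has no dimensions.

Balance the M exponent: (1)·n from p, plus −(1) + (0) = -1 from the rest, must sum to zero.
n − 1 = 0, so n = 1.

1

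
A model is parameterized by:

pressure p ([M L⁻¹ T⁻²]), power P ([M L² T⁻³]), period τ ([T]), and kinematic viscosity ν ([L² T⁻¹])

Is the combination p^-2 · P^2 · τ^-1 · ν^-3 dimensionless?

yes

Sum the exponent of each base dimension across the product:
  M: −2·[p]_M + 2·[P]_M − [τ]_M − 3·[ν]_M = −2·(1) + 2·(1) − (0) − 3·(0) = 0
  L: −2·[p]_L + 2·[P]_L − [τ]_L − 3·[ν]_L = −2·(-1) + 2·(2) − (0) − 3·(2) = 0
  T: −2·[p]_T + 2·[P]_T − [τ]_T − 3·[ν]_T = −2·(-2) + 2·(-3) − (1) − 3·(-1) = 0
  N: −2·[p]_N + 2·[P]_N − [τ]_N − 3·[ν]_N = −2·(0) + 2·(0) − (0) − 3·(0) = 0
All base exponents vanish — dimensionless.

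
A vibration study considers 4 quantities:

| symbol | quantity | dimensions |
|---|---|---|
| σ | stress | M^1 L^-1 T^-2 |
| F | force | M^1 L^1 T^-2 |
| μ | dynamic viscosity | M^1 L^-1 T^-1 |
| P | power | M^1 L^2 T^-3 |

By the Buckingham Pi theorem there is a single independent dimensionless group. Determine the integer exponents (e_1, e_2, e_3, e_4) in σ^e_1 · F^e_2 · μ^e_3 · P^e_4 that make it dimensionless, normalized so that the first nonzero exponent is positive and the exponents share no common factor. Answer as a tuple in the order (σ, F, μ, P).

M: e_1·(1) + e_2·(1) + e_3·(1) + e_4·(1) = 0
L: e_1·(-1) + e_2·(1) + e_3·(-1) + e_4·(2) = 0
T: e_1·(-2) + e_2·(-2) + e_3·(-1) + e_4·(-3) = 0
Solving this homogeneous linear system for the smallest-integer solution (first nonzero entry positive) gives (1, 3, -2, -2).

(1, 3, -2, -2)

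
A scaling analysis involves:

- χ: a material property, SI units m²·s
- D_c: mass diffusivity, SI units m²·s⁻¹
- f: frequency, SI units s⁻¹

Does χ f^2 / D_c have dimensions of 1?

Sum the exponent of each base dimension across the product:
  L: [χ]_L − [D_c]_L + 2·[f]_L = (2) − (2) + 2·(0) = 0
  T: [χ]_T − [D_c]_T + 2·[f]_T = (1) − (-1) + 2·(-1) = 0
All base exponents vanish — dimensionless.

yes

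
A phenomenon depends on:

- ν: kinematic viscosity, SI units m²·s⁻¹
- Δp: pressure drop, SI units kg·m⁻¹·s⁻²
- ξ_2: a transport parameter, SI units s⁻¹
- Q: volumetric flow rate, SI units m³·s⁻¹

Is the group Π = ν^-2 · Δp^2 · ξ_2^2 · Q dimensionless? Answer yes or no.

no

Sum the exponent of each base dimension across the product:
  M: −2·[ν]_M + 2·[Δp]_M + 2·[ξ_2]_M + [Q]_M = −2·(0) + 2·(1) + 2·(0) + (0) = 2
  L: −2·[ν]_L + 2·[Δp]_L + 2·[ξ_2]_L + [Q]_L = −2·(2) + 2·(-1) + 2·(0) + (3) = -3
  T: −2·[ν]_T + 2·[Δp]_T + 2·[ξ_2]_T + [Q]_T = −2·(-1) + 2·(-2) + 2·(-1) + (-1) = -5
Net dimensions [M² L⁻³ T⁻⁵] ≠ [1] — not dimensionless.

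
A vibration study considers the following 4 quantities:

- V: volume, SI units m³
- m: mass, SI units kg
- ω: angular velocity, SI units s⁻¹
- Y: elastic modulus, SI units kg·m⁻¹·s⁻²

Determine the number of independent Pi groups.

1

There are 4 variables and 3 base dimensions (M, L, T).
The dimension matrix has rank 3.
Independent dimensionless groups: 4 − 3 = 1.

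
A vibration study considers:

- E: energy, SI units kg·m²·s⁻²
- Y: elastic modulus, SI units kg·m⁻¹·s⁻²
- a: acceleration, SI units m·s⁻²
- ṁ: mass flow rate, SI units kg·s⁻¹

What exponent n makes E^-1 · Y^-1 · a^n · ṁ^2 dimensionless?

1

Balance the L exponent: (1)·n from a, plus −(2) − (-1) + 2·(0) = -1 from the rest, must sum to zero.
n − 1 = 0, so n = 1.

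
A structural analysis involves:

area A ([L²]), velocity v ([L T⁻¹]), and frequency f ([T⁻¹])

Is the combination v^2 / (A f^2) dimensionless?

Sum the exponent of each base dimension across the product:
  L: −[A]_L + 2·[v]_L − 2·[f]_L = −(2) + 2·(1) − 2·(0) = 0
  T: −[A]_T + 2·[v]_T − 2·[f]_T = −(0) + 2·(-1) − 2·(-1) = 0
All base exponents vanish — dimensionless.

yes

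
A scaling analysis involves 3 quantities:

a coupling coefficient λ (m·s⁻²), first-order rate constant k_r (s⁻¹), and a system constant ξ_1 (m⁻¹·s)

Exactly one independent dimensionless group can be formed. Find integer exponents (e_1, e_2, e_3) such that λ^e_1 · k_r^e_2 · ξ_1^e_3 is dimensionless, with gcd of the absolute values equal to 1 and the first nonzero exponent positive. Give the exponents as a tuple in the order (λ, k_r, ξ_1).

(1, -1, 1)

L: e_1·(1) + e_2·(0) + e_3·(-1) = 0
T: e_1·(-2) + e_2·(-1) + e_3·(1) = 0
Solving this homogeneous linear system for the smallest-integer solution (first nonzero entry positive) gives (1, -1, 1).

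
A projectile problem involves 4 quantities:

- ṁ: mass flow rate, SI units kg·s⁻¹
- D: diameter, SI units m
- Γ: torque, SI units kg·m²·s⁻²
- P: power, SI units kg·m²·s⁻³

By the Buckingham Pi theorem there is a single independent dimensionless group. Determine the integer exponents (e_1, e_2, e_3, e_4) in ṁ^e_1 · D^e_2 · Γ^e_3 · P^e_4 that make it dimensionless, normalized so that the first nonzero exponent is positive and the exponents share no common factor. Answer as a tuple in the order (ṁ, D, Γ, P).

M: e_1·(1) + e_2·(0) + e_3·(1) + e_4·(1) = 0
L: e_1·(0) + e_2·(1) + e_3·(2) + e_4·(2) = 0
T: e_1·(-1) + e_2·(0) + e_3·(-2) + e_4·(-3) = 0
Solving this homogeneous linear system for the smallest-integer solution (first nonzero entry positive) gives (1, 2, -2, 1).

(1, 2, -2, 1)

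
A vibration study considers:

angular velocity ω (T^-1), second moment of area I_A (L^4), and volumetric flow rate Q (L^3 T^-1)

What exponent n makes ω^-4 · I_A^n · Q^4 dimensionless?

-3

Balance the L exponent: (4)·n from I_A, plus −4·(0) + 4·(3) = 12 from the rest, must sum to zero.
4n + 12 = 0, so n = -3.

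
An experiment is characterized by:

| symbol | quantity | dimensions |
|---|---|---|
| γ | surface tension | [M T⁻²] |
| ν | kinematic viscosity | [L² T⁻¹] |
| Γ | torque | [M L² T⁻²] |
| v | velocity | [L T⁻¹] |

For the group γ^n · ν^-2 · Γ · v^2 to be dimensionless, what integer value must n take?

-1

Balance the M exponent: (1)·n from γ, plus −2·(0) + (1) + 2·(0) = 1 from the rest, must sum to zero.
n + 1 = 0, so n = -1.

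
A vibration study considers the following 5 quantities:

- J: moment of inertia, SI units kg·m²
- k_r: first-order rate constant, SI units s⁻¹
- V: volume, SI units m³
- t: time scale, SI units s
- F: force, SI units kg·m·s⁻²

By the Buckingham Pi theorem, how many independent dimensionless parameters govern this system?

2

There are 5 variables and 3 base dimensions (M, L, T).
The dimension matrix has rank 3.
Independent dimensionless groups: 5 − 3 = 2.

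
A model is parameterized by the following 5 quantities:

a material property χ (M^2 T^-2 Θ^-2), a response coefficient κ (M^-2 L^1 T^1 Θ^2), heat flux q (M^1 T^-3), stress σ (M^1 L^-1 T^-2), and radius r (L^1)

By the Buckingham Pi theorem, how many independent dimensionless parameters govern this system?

1

There are 5 variables and 4 base dimensions (M, L, T, Θ).
The dimension matrix has rank 4.
Independent dimensionless groups: 5 − 4 = 1.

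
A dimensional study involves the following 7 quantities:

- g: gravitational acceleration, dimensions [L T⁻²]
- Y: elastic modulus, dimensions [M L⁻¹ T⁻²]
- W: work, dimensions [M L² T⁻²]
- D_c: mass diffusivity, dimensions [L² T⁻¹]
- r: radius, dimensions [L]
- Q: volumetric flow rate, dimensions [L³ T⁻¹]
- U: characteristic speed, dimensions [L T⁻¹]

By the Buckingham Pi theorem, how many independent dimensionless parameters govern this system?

There are 7 variables and 3 base dimensions (M, L, T).
The dimension matrix has rank 3.
Independent dimensionless groups: 7 − 3 = 4.

4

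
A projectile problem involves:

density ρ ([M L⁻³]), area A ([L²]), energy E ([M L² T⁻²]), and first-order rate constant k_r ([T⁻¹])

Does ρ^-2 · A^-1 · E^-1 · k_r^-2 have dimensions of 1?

no

Sum the exponent of each base dimension across the product:
  M: −2·[ρ]_M − [A]_M − [E]_M − 2·[k_r]_M = −2·(1) − (0) − (1) − 2·(0) = -3
  L: −2·[ρ]_L − [A]_L − [E]_L − 2·[k_r]_L = −2·(-3) − (2) − (2) − 2·(0) = 2
  T: −2·[ρ]_T − [A]_T − [E]_T − 2·[k_r]_T = −2·(0) − (0) − (-2) − 2·(-1) = 4
Net dimensions [M⁻³ L² T⁴] ≠ [1] — not dimensionless.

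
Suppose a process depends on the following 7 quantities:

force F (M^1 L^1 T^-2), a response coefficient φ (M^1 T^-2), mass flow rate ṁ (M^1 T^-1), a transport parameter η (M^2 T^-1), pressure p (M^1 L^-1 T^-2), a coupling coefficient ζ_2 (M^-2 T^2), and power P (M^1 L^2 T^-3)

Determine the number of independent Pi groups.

4

There are 7 variables and 3 base dimensions (M, L, T).
The dimension matrix has rank 3.
Independent dimensionless groups: 7 − 3 = 4.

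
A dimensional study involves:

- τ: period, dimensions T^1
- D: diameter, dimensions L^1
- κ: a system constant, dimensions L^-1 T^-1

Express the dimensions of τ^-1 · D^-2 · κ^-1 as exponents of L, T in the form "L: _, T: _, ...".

Collect each base-dimension exponent across the product:
  L: −(0) − 2·(1) − (-1) = -1
  T: −(1) − 2·(0) − (-1) = 0
So the dimensions are [L⁻¹].

L: -1, T: 0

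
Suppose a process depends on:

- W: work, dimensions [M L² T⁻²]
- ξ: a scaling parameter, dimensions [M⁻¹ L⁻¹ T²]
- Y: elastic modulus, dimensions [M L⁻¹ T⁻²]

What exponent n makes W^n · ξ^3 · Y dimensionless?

Balance the M exponent: (1)·n from W, plus 3·(-1) + (1) = -2 from the rest, must sum to zero.
n − 2 = 0, so n = 2.

2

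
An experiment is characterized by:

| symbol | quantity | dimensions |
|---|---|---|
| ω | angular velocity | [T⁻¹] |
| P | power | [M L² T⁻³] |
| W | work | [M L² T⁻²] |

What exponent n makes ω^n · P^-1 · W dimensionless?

1

Balance the T exponent: (-1)·n from ω, plus −(-3) + (-2) = 1 from the rest, must sum to zero.
−n + 1 = 0, so n = 1.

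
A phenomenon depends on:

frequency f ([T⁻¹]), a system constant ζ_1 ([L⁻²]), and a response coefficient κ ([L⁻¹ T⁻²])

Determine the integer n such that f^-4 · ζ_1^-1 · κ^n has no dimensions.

2

Balance the L exponent: (-1)·n from κ, plus −4·(0) − (-2) = 2 from the rest, must sum to zero.
−n + 2 = 0, so n = 2.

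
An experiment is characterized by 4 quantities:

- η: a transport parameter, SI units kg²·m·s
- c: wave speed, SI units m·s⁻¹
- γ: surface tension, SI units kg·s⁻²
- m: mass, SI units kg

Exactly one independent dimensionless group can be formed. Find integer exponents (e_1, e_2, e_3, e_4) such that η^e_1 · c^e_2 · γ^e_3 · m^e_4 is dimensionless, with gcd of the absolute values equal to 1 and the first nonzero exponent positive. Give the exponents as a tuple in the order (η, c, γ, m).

(1, -1, 1, -3)

M: e_1·(2) + e_2·(0) + e_3·(1) + e_4·(1) = 0
L: e_1·(1) + e_2·(1) + e_3·(0) + e_4·(0) = 0
T: e_1·(1) + e_2·(-1) + e_3·(-2) + e_4·(0) = 0
Solving this homogeneous linear system for the smallest-integer solution (first nonzero entry positive) gives (1, -1, 1, -3).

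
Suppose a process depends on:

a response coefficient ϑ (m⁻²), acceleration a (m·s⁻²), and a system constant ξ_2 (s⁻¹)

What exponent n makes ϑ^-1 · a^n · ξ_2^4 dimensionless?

Balance the L exponent: (1)·n from a, plus −(-2) + 4·(0) = 2 from the rest, must sum to zero.
n + 2 = 0, so n = -2.

-2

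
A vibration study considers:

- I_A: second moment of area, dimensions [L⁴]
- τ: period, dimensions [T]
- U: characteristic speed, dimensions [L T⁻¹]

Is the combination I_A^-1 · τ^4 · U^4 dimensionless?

yes

Sum the exponent of each base dimension across the product:
  L: −[I_A]_L + 4·[τ]_L + 4·[U]_L = −(4) + 4·(0) + 4·(1) = 0
  T: −[I_A]_T + 4·[τ]_T + 4·[U]_T = −(0) + 4·(1) + 4·(-1) = 0
All base exponents vanish — dimensionless.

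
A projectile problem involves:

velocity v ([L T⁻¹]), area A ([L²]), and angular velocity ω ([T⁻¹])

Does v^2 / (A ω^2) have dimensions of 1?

yes

Sum the exponent of each base dimension across the product:
  L: 2·[v]_L − [A]_L − 2·[ω]_L = 2·(1) − (2) − 2·(0) = 0
  T: 2·[v]_T − [A]_T − 2·[ω]_T = 2·(-1) − (0) − 2·(-1) = 0
All base exponents vanish — dimensionless.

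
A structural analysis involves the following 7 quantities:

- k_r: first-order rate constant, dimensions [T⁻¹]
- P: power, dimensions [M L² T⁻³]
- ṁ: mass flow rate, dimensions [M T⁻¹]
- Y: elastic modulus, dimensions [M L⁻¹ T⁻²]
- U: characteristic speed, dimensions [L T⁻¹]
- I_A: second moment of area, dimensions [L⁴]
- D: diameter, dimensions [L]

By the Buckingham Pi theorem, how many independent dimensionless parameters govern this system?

4

There are 7 variables and 3 base dimensions (M, L, T).
The dimension matrix has rank 3.
Independent dimensionless groups: 7 − 3 = 4.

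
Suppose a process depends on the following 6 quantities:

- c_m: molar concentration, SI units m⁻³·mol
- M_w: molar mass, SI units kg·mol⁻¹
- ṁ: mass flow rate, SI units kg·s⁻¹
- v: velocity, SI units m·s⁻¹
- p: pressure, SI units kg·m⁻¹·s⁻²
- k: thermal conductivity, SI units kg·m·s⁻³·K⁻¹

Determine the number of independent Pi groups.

There are 6 variables and 5 base dimensions (M, L, T, Θ, N).
The dimension matrix has rank 5.
Independent dimensionless groups: 6 − 5 = 1.

1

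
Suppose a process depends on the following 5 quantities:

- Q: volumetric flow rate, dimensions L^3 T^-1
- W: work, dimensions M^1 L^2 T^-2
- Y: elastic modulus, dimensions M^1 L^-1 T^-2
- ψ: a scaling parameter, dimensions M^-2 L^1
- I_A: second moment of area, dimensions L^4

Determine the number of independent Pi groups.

There are 5 variables and 3 base dimensions (M, L, T).
The dimension matrix has rank 3.
Independent dimensionless groups: 5 − 3 = 2.

2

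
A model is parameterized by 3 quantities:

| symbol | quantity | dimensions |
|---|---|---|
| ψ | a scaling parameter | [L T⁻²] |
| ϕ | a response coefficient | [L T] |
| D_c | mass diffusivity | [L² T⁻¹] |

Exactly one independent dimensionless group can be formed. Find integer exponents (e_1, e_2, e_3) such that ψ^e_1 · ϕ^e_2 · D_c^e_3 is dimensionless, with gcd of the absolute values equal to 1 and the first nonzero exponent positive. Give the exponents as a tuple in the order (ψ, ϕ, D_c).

(1, 1, -1)

L: e_1·(1) + e_2·(1) + e_3·(2) = 0
T: e_1·(-2) + e_2·(1) + e_3·(-1) = 0
Solving this homogeneous linear system for the smallest-integer solution (first nonzero entry positive) gives (1, 1, -1).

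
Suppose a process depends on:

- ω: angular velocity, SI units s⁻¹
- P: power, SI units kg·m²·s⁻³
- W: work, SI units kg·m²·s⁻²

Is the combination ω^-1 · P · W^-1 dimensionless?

yes

Sum the exponent of each base dimension across the product:
  M: −[ω]_M + [P]_M − [W]_M = −(0) + (1) − (1) = 0
  L: −[ω]_L + [P]_L − [W]_L = −(0) + (2) − (2) = 0
  T: −[ω]_T + [P]_T − [W]_T = −(-1) + (-3) − (-2) = 0
  Θ: −[ω]_Θ + [P]_Θ − [W]_Θ = −(0) + (0) − (0) = 0
All base exponents vanish — dimensionless.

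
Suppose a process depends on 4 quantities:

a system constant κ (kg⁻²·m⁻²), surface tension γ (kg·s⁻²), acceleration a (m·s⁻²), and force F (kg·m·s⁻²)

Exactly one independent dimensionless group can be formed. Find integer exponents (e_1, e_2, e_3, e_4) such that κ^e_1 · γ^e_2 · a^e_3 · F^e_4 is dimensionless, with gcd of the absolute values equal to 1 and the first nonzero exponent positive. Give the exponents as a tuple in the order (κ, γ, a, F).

M: e_1·(-2) + e_2·(1) + e_3·(0) + e_4·(1) = 0
L: e_1·(-2) + e_2·(0) + e_3·(1) + e_4·(1) = 0
T: e_1·(0) + e_2·(-2) + e_3·(-2) + e_4·(-2) = 0
Solving this homogeneous linear system for the smallest-integer solution (first nonzero entry positive) gives (1, -2, -2, 4).

(1, -2, -2, 4)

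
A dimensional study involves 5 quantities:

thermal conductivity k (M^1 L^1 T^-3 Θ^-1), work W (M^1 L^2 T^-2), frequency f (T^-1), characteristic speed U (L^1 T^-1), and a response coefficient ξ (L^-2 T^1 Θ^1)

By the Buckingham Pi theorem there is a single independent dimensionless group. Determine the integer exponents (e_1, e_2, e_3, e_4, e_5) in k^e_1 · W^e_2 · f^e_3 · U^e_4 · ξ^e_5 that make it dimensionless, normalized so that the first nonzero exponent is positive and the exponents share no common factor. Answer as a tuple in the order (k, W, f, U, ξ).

(1, -1, -3, 3, 1)

M: e_1·(1) + e_2·(1) + e_3·(0) + e_4·(0) + e_5·(0) = 0
L: e_1·(1) + e_2·(2) + e_3·(0) + e_4·(1) + e_5·(-2) = 0
T: e_1·(-3) + e_2·(-2) + e_3·(-1) + e_4·(-1) + e_5·(1) = 0
Θ: e_1·(-1) + e_2·(0) + e_3·(0) + e_4·(0) + e_5·(1) = 0
Solving this homogeneous linear system for the smallest-integer solution (first nonzero entry positive) gives (1, -1, -3, 3, 1).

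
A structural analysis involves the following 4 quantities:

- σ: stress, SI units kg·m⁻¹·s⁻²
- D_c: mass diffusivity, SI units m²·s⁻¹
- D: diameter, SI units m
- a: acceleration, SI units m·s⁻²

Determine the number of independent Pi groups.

There are 4 variables and 3 base dimensions (M, L, T).
The dimension matrix has rank 3.
Independent dimensionless groups: 4 − 3 = 1.

1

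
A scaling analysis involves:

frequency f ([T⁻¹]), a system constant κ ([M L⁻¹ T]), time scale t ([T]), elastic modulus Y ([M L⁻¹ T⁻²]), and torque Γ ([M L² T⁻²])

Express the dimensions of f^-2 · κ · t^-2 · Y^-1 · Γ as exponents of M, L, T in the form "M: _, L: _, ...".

Collect each base-dimension exponent across the product:
  M: −2·(0) + (1) − 2·(0) − (1) + (1) = 1
  L: −2·(0) + (-1) − 2·(0) − (-1) + (2) = 2
  T: −2·(-1) + (1) − 2·(1) − (-2) + (-2) = 1
So the dimensions are [M L² T].

M: 1, L: 2, T: 1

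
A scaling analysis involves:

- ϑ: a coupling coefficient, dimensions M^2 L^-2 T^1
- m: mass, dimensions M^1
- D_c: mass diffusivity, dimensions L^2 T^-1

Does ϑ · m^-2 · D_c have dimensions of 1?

Sum the exponent of each base dimension across the product:
  M: [ϑ]_M − 2·[m]_M + [D_c]_M = (2) − 2·(1) + (0) = 0
  L: [ϑ]_L − 2·[m]_L + [D_c]_L = (-2) − 2·(0) + (2) = 0
  T: [ϑ]_T − 2·[m]_T + [D_c]_T = (1) − 2·(0) + (-1) = 0
All base exponents vanish — dimensionless.

yes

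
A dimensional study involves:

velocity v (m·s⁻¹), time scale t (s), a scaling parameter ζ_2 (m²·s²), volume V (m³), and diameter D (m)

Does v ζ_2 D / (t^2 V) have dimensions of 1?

Sum the exponent of each base dimension across the product:
  L: [v]_L − 2·[t]_L + [ζ_2]_L − [V]_L + [D]_L = (1) − 2·(0) + (2) − (3) + (1) = 1
  T: [v]_T − 2·[t]_T + [ζ_2]_T − [V]_T + [D]_T = (-1) − 2·(1) + (2) − (0) + (0) = -1
Net dimensions [L T⁻¹] ≠ [1] — not dimensionless.

no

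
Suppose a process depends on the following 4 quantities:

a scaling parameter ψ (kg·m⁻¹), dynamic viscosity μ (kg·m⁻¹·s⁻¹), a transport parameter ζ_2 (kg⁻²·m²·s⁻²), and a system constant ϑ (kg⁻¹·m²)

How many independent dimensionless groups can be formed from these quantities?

1

There are 4 variables and 3 base dimensions (M, L, T).
The dimension matrix has rank 3.
Independent dimensionless groups: 4 − 3 = 1.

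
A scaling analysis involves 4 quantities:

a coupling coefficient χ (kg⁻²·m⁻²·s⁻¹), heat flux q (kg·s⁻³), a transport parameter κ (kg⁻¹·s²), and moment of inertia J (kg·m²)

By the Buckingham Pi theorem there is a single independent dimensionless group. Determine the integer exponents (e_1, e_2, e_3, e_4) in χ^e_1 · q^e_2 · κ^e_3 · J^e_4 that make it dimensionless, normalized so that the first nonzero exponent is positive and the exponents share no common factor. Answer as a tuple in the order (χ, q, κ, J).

M: e_1·(-2) + e_2·(1) + e_3·(-1) + e_4·(1) = 0
L: e_1·(-2) + e_2·(0) + e_3·(0) + e_4·(2) = 0
T: e_1·(-1) + e_2·(-3) + e_3·(2) + e_4·(0) = 0
Solving this homogeneous linear system for the smallest-integer solution (first nonzero entry positive) gives (1, -3, -4, 1).

(1, -3, -4, 1)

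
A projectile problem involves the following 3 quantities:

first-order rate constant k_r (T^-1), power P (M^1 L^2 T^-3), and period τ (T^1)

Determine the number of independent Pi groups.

There are 3 variables and 3 base dimensions (M, L, T).
The dimension matrix has rank 2 (less than 3: the dimension vectors are linearly dependent).
Independent dimensionless groups: 3 − 2 = 1.

1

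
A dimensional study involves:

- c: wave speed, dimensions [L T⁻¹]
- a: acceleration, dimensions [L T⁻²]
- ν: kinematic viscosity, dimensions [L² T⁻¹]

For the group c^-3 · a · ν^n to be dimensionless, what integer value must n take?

1

Balance the L exponent: (2)·n from ν, plus −3·(1) + (1) = -2 from the rest, must sum to zero.
2n − 2 = 0, so n = 1.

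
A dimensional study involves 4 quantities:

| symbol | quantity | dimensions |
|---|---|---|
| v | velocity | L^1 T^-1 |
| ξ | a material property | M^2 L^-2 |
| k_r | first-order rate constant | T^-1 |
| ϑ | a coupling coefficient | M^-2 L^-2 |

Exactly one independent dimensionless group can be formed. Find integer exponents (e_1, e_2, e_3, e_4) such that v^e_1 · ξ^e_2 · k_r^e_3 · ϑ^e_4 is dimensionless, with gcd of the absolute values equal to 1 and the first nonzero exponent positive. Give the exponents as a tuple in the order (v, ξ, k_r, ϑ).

M: e_1·(0) + e_2·(2) + e_3·(0) + e_4·(-2) = 0
L: e_1·(1) + e_2·(-2) + e_3·(0) + e_4·(-2) = 0
T: e_1·(-1) + e_2·(0) + e_3·(-1) + e_4·(0) = 0
Solving this homogeneous linear system for the smallest-integer solution (first nonzero entry positive) gives (4, 1, -4, 1).

(4, 1, -4, 1)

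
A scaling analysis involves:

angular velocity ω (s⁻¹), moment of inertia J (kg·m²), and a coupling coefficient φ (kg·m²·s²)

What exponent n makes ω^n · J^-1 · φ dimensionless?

Balance the T exponent: (-1)·n from ω, plus −(0) + (2) = 2 from the rest, must sum to zero.
−n + 2 = 0, so n = 2.

2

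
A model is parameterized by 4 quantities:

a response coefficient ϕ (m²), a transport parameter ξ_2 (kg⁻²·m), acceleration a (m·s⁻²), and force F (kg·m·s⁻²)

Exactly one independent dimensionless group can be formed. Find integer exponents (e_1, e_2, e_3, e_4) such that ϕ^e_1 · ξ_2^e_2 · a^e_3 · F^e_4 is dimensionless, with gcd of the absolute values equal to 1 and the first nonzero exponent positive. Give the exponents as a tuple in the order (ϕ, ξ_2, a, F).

M: e_1·(0) + e_2·(-2) + e_3·(0) + e_4·(1) = 0
L: e_1·(2) + e_2·(1) + e_3·(1) + e_4·(1) = 0
T: e_1·(0) + e_2·(0) + e_3·(-2) + e_4·(-2) = 0
Solving this homogeneous linear system for the smallest-integer solution (first nonzero entry positive) gives (1, -2, 4, -4).

(1, -2, 4, -4)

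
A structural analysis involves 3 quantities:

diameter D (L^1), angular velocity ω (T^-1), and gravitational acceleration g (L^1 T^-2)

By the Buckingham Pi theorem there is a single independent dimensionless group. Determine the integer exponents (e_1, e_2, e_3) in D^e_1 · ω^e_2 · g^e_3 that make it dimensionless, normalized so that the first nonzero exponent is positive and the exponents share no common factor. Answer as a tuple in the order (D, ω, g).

L: e_1·(1) + e_2·(0) + e_3·(1) = 0
T: e_1·(0) + e_2·(-1) + e_3·(-2) = 0
Solving this homogeneous linear system for the smallest-integer solution (first nonzero entry positive) gives (1, 2, -1).

(1, 2, -1)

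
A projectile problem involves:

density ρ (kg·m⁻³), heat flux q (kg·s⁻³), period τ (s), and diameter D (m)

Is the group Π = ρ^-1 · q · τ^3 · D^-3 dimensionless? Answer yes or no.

Sum the exponent of each base dimension across the product:
  M: −[ρ]_M + [q]_M + 3·[τ]_M − 3·[D]_M = −(1) + (1) + 3·(0) − 3·(0) = 0
  L: −[ρ]_L + [q]_L + 3·[τ]_L − 3·[D]_L = −(-3) + (0) + 3·(0) − 3·(1) = 0
  T: −[ρ]_T + [q]_T + 3·[τ]_T − 3·[D]_T = −(0) + (-3) + 3·(1) − 3·(0) = 0
All base exponents vanish — dimensionless.

yes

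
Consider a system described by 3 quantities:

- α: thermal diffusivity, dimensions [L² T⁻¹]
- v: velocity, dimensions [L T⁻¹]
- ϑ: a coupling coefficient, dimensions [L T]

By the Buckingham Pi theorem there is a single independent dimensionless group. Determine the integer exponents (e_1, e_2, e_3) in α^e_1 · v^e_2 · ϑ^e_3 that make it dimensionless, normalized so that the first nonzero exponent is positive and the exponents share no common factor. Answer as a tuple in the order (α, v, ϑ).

L: e_1·(2) + e_2·(1) + e_3·(1) = 0
T: e_1·(-1) + e_2·(-1) + e_3·(1) = 0
Solving this homogeneous linear system for the smallest-integer solution (first nonzero entry positive) gives (2, -3, -1).

(2, -3, -1)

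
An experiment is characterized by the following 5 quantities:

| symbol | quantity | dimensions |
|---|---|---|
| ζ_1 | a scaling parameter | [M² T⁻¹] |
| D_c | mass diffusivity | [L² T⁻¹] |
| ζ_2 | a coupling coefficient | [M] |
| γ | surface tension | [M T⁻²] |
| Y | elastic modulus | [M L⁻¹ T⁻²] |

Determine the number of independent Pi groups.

There are 5 variables and 3 base dimensions (M, L, T).
The dimension matrix has rank 3.
Independent dimensionless groups: 5 − 3 = 2.

2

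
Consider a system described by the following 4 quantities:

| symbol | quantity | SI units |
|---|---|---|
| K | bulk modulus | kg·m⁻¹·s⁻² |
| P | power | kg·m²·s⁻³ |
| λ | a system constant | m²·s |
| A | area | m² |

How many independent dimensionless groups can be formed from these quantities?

1

There are 4 variables and 3 base dimensions (M, L, T).
The dimension matrix has rank 3.
Independent dimensionless groups: 4 − 3 = 1.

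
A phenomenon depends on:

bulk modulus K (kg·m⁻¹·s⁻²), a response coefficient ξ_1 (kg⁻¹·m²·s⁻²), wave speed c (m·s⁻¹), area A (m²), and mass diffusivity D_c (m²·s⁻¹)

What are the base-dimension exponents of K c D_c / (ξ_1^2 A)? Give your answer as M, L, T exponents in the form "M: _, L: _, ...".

M: 3, L: -4, T: 0

Collect each base-dimension exponent across the product:
  M: (1) − 2·(-1) + (0) − (0) + (0) = 3
  L: (-1) − 2·(2) + (1) − (2) + (2) = -4
  T: (-2) − 2·(-2) + (-1) − (0) + (-1) = 0
So the dimensions are [M³ L⁻⁴].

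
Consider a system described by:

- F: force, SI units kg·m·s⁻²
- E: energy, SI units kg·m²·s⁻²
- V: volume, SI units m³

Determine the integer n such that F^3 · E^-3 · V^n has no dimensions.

1

Balance the L exponent: (3)·n from V, plus 3·(1) − 3·(2) = -3 from the rest, must sum to zero.
3n − 3 = 0, so n = 1.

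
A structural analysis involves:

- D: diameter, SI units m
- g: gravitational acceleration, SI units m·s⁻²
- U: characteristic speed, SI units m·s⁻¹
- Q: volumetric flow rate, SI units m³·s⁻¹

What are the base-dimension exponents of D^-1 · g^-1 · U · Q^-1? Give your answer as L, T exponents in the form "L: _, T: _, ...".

Collect each base-dimension exponent across the product:
  L: −(1) − (1) + (1) − (3) = -4
  T: −(0) − (-2) + (-1) − (-1) = 2
So the dimensions are [L⁻⁴ T²].

L: -4, T: 2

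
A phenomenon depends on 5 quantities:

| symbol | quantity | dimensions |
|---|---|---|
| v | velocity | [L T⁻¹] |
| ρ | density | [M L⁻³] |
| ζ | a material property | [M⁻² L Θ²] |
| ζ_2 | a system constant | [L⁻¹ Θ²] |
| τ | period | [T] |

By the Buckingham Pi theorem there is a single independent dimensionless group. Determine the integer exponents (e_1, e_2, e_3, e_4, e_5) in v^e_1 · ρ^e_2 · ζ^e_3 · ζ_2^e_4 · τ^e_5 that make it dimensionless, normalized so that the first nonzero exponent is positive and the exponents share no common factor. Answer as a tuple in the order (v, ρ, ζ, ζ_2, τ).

M: e_1·(0) + e_2·(1) + e_3·(-2) + e_4·(0) + e_5·(0) = 0
L: e_1·(1) + e_2·(-3) + e_3·(1) + e_4·(-1) + e_5·(0) = 0
T: e_1·(-1) + e_2·(0) + e_3·(0) + e_4·(0) + e_5·(1) = 0
Θ: e_1·(0) + e_2·(0) + e_3·(2) + e_4·(2) + e_5·(0) = 0
Solving this homogeneous linear system for the smallest-integer solution (first nonzero entry positive) gives (4, 2, 1, -1, 4).

(4, 2, 1, -1, 4)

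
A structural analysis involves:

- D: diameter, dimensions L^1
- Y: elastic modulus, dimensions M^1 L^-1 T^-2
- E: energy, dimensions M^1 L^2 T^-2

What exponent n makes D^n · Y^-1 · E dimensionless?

Balance the L exponent: (1)·n from D, plus −(-1) + (2) = 3 from the rest, must sum to zero.
n + 3 = 0, so n = -3.

-3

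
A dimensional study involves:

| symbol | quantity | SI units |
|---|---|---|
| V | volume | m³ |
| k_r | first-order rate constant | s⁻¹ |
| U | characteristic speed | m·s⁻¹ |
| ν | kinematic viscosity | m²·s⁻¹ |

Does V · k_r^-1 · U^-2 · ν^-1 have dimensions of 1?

no

Sum the exponent of each base dimension across the product:
  L: [V]_L − [k_r]_L − 2·[U]_L − [ν]_L = (3) − (0) − 2·(1) − (2) = -1
  T: [V]_T − [k_r]_T − 2·[U]_T − [ν]_T = (0) − (-1) − 2·(-1) − (-1) = 4
Net dimensions [L⁻¹ T⁴] ≠ [1] — not dimensionless.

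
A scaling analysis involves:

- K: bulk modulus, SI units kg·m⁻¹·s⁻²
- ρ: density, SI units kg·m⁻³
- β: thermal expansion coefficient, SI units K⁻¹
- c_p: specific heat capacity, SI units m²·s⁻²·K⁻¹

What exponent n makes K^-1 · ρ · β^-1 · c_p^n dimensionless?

Balance the L exponent: (2)·n from c_p, plus −(-1) + (-3) − (0) = -2 from the rest, must sum to zero.
2n − 2 = 0, so n = 1.

1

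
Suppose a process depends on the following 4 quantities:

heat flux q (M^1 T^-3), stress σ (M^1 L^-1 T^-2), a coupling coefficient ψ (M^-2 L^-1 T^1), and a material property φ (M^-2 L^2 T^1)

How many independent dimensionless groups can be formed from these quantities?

There are 4 variables and 3 base dimensions (M, L, T).
The dimension matrix has rank 3.
Independent dimensionless groups: 4 − 3 = 1.

1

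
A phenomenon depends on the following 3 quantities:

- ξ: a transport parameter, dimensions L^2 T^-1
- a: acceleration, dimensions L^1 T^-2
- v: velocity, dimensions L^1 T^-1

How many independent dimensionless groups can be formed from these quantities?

There are 3 variables and 2 base dimensions (L, T).
The dimension matrix has rank 2.
Independent dimensionless groups: 3 − 2 = 1.

1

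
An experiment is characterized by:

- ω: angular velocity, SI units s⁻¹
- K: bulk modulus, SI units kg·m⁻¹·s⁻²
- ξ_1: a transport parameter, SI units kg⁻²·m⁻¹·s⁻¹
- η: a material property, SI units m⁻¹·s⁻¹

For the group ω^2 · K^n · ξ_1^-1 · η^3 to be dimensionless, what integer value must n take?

Balance the M exponent: (1)·n from K, plus 2·(0) − (-2) + 3·(0) = 2 from the rest, must sum to zero.
n + 2 = 0, so n = -2.

-2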